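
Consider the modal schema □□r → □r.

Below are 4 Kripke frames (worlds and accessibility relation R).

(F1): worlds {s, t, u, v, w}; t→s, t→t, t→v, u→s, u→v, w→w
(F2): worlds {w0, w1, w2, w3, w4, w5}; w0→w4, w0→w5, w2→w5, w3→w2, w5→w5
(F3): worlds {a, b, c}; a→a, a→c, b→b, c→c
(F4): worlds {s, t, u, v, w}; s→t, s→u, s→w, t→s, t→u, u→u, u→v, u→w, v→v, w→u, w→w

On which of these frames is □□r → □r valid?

This is the axiom for density; its first-order frame correspondent is ∀x ∀y (Rxy → ∃z (Rxz ∧ Rzy)).
(F1): fails — Ruv but no z with Ruz and Rzv.
(F2): fails — Rw0w4 but no z with Rw0z and Rzw4.
(F3): holds.
(F4): fails — Rts but no z with Rtz and Rzs.

(F3)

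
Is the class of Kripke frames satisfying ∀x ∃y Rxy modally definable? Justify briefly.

This is a Sahlqvist condition; the D axiom □p → ◇p defines it.
Suppose □p→◇p is valid. At any x set V(p)=W. Then □p at x, so ◇p at x, so x has a successor.

Definable; □p → ◇p defines it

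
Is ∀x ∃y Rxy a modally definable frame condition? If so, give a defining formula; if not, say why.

The condition is seriality. A defining modal formula is □p → ◇p.
Suppose □p→◇p is valid. At any x set V(p)=W. Then □p at x, so ◇p at x, so x has a successor.

Definable; □p → ◇p defines it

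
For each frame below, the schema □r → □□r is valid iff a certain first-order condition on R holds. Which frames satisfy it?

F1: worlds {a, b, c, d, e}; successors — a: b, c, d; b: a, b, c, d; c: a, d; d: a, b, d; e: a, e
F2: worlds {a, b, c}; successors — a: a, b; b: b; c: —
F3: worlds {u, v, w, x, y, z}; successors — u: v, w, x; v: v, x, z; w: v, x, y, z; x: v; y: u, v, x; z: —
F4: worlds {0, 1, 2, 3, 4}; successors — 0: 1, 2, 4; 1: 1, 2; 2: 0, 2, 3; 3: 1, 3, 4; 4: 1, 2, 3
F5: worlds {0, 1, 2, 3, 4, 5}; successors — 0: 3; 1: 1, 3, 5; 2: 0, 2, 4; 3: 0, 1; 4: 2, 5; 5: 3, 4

F2

Frame correspondent (Sahlqvist): ∀x ∀y ∀z (Rxy ∧ Ryz → Rxz) — i.e. transitivity.
F1: fails — Rcd and Rdb but not Rcb.
F2: condition met.
F3: fails — Ruv and Rvz but not Ruz.
F4: fails — R34 and R42 but not R32.
F5: fails — R31 and R13 but not R33.
Valid on: F2.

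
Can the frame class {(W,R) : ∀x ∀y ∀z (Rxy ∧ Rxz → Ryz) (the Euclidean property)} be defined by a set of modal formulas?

Yes, by ◇p → □◇p

The condition is the Euclidean property. A defining modal formula is ◇p → □◇p.
Suppose ◇p→□◇p is valid. Take Rxy, Rxz and set V(p)={y}. Then ◇p at x, so □◇p at x, so ◇p at z, so some w with Rzw has p; w=y, i.e. Rzy. By symmetry of the argument, Ryz.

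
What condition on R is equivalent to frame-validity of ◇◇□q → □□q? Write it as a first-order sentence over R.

∀x ∀y ∀z ((xR²y ∧ xR²z) → ∃w (yRw ∧ z = w))

This is a Sahlqvist (Geach-type) schema ◇^2□^1q → □^2◇^0q.
Minimal-valuation argument: fix x; take any y with xR^2y and any z with xR^2z. Set V(q) to the set of worlds R-reachable from y in exactly 1 step. Then □^1q holds at y, so the antecedent holds at x; validity forces ◇^0q at z, giving a w with zR^0w and yR^1w.
First-order correspondent: ∀x ∀y ∀z ((xR²y ∧ xR²z) → ∃w (yRw ∧ z = w)).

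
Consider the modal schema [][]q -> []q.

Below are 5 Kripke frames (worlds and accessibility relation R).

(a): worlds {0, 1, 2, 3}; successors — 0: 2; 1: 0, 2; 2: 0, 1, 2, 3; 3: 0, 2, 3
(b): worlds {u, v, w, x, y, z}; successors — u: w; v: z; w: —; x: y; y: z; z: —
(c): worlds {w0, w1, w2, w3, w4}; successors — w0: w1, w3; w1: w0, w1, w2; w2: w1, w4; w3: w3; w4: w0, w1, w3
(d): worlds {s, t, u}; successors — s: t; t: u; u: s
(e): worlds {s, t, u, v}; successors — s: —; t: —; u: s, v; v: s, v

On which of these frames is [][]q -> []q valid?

This is the axiom for density; its first-order frame correspondent is forall x forall y (Rxy -> exists z (Rxz & Rzy)).
(a): ✓.
(b): fails — Rxy but no t with Rxt and Rty.
(c): fails — Rw2w4 but no z with Rw2z and Rzw4.
(d): fails — Rus but no z with Ruz and Rzs.
(e): ✓.

(a), (e)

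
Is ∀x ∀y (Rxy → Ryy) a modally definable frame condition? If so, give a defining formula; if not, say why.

Yes: it is shift-reflexivity, defined by the T□ schema □(□p → p).

Yes — defined by □(□p → p)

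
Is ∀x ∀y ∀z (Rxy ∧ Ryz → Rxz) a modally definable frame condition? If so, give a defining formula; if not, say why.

Yes, by □r → □□r

Yes: it is transitivity, defined by the 4 schema □r → □□r.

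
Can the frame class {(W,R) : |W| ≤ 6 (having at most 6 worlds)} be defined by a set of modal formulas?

Modal frame validity is preserved under disjoint unions.
Any modal formula valid on each of 7 disjoint one-world frames is valid on their disjoint union (validity is preserved under disjoint unions). Each one-world frame has |W|=1≤6, but the union has |W|=7.
So no modal formula (or set of formulas) defines exactly the |W|≤6 frames.

Not definable by any modal formula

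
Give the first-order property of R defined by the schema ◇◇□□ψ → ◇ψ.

∀x ∀y (xR²y → ∃w (yR²w ∧ xRw))

This is a Sahlqvist (Geach-type) schema ◇^2□^2ψ → □^0◇^1ψ.
First-order correspondent: ∀x ∀y (xR²y → ∃w (yR²w ∧ xRw)).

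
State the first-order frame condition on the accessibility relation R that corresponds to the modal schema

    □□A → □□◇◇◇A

This is a Sahlqvist (Geach-type) schema ◇^0□^2A → □^2◇^3A.
Minimal-valuation argument: fix x; take any y with xR^0y and any z with xR^2z. Set V(A) to the set of worlds R-reachable from y in exactly 2 steps. Then □^2A holds at y, so the antecedent holds at x; validity forces ◇^3A at z, giving a w with zR^3w and yR^2w.
First-order correspondent: ∀x ∀z (xR²z → ∃w (xR²w ∧ zR³w)).

∀x ∀z (xR²z → ∃w (xR²w ∧ zR³w))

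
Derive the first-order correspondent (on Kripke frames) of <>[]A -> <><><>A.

forall x forall y (xRy -> exists w (yRw & x R^3 w))

This is a Sahlqvist (Geach-type) schema ◇^1□^1A → □^0◇^3A.
Minimal-valuation argument: fix x; take any y with xR^1y and any z with xR^0z. Set V(A) to the set of worlds R-reachable from y in exactly 1 step. Then □^1A holds at y, so the antecedent holds at x; validity forces ◇^3A at z, giving a w with zR^3w and yR^1w.
First-order correspondent: forall x forall y (xRy -> exists w (yRw & x R^3 w)).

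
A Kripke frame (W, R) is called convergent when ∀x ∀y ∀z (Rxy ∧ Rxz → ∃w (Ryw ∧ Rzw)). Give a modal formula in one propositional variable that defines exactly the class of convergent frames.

This is convergence; the standard corresponding axiom is .2: ◇□q → □◇q.
Suppose ◇□q→□◇q is valid. Take Rxy, Rxz and set V(q)={w : Ryw}. Then □q at y so ◇□q at x, so □◇q at x, so ◇q at z, giving w with Rzw and Ryw.

◇□q → □◇q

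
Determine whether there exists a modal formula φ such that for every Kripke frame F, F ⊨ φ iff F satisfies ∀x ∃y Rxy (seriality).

The condition is seriality. A defining modal formula is □q → ◇q.
Suppose □q→◇q is valid. At any x set V(q)=W. Then □q at x, so ◇q at x, so x has a successor.

Yes — defined by □q → ◇q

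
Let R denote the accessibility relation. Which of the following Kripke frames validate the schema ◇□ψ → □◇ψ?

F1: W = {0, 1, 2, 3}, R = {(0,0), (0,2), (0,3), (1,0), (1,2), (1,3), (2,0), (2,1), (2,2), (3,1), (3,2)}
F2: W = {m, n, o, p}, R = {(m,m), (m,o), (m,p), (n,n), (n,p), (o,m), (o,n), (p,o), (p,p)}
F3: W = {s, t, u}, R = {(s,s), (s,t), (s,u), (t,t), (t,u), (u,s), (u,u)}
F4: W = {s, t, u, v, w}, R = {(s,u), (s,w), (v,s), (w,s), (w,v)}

F1, F3

The schema corresponds to convergence: ∀x ∀y ∀z (Rxy ∧ Rxz → ∃w (Ryw ∧ Rzw)).
F1: ✓.
F2: fails — Rmo and Rmp but o and p have no common successor.
F3: ✓.
F4: fails — Rsw and Rsu but w and u have no common successor.
Valid on: F1, F3.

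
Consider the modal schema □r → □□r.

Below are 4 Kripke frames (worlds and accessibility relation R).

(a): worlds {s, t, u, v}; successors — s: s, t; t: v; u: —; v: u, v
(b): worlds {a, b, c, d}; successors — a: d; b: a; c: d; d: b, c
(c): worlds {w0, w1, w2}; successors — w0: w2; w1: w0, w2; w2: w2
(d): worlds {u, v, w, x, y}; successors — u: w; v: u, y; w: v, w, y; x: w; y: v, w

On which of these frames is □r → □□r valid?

The schema corresponds to transitivity: ∀x ∀y ∀z (Rxy ∧ Ryz → Rxz).
(a): fails — Rtv and Rvu but not Rtu.
(b): fails — Rcd and Rdc but not Rcc.
(c): ✓.
(d): fails — Rxw and Rwy but not Rxy.

(c)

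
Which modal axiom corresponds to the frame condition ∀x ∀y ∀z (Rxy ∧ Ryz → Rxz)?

□p → □□p

A defining formula is □p → □□p (the 4 axiom).
Suppose □p→□□p is valid. Take Rxy, Ryz and set V(p)={w : Rxw}. Then □p at x, so □□p at x, so □p at y, so p at z, i.e. Rxz.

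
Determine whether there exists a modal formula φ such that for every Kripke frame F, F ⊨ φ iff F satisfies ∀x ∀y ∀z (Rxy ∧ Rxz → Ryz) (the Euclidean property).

Yes — defined by ◇p → □◇p

The condition is the Euclidean property. A defining modal formula is ◇p → □◇p.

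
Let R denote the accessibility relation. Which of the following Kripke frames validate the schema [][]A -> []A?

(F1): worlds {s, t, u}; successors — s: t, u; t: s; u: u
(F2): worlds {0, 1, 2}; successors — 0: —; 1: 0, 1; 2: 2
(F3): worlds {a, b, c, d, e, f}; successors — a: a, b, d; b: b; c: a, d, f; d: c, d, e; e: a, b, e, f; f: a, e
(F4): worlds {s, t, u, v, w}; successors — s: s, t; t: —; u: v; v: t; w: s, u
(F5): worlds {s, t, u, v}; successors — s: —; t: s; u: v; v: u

(F2)

This is the axiom for density; its first-order frame correspondent is forall x forall y (Rxy -> exists z (Rxz & Rzy)).
(F1): fails — Rts but no z with Rtz and Rzs.
(F2): ✓.
(F3): fails — Rcf but no z with Rcz and Rzf.
(F4): fails — Ruv but no z with Ruz and Rzv.
(F5): fails — Ruv but no z with Ruz and Rzv.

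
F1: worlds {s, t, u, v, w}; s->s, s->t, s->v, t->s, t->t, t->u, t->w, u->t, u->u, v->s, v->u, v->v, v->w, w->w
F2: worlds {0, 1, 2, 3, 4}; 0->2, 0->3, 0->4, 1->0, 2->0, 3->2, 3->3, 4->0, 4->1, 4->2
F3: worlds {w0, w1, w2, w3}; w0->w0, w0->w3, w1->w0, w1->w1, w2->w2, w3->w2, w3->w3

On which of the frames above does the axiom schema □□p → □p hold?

The schema corresponds to density: ∀x ∀y (Rxy → ∃z (Rxz ∧ Rzy)).
F1: satisfies the condition.
F2: fails — R10 but no z with R1z and Rz0.
F3: satisfies the condition.

F1, F3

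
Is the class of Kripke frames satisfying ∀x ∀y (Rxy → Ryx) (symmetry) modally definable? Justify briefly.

Yes, by p → □◇p

Yes: it is symmetry, defined by the B schema p → □◇p.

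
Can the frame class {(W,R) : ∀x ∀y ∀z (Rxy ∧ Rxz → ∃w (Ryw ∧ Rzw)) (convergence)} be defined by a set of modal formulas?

Yes — defined by ◇□q → □◇q

This is a Sahlqvist condition; the .2 axiom ◇□q → □◇q defines it.
Suppose ◇□q→□◇q is valid. Take Rxy, Rxz and set V(q)={w : Ryw}. Then □q at y so ◇□q at x, so □◇q at x, so ◇q at z, giving w with Rzw and Ryw.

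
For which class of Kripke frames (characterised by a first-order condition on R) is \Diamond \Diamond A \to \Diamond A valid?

transitivity

Replacing A by ¬A and contraposing gives the equivalent schema □A → □□A.
Suppose □A→□□A is valid. Take Rxy, Ryz and set V(A)={w : Rxw}. Then □A at x, so □□A at x, so □A at y, so A at z, i.e. Rxz.
Conversely, on a frame with transitivity the schema holds at every world under every valuation.
Frame condition: \forall x \forall y \forall z (Rxy \wedge Ryz \to Rxz).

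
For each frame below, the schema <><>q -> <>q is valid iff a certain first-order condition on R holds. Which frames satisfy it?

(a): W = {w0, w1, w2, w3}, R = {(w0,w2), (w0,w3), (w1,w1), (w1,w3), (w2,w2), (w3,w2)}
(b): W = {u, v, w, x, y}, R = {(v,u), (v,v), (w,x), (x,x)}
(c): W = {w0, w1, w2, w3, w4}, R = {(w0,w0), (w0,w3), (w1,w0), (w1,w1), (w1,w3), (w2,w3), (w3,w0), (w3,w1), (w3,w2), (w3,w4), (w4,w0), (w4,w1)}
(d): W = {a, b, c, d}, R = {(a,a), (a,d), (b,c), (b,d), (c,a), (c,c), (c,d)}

(b)

The schema corresponds to transitivity: forall x forall y forall z (Rxy & Ryz -> Rxz).
(a): fails — Rw1w3 and Rw3w2 but not Rw1w2.
(b): ✓.
(c): fails — Rw3w1 and Rw1w3 but not Rw3w3.
(d): fails — Rbc and Rca but not Rba.
Valid on: (b).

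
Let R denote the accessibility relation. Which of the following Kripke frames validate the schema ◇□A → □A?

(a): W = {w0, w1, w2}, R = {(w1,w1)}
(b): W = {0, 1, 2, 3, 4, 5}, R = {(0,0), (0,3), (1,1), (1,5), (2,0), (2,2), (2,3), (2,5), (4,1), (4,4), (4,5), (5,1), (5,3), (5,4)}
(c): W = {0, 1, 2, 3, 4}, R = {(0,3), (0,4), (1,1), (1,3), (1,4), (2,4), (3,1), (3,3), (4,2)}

Frame correspondent (Sahlqvist): ∀x ∀y ∀z (Rxy ∧ Rxz → Ryz) — i.e. the Euclidean property.
(a): holds.
(b): fails — R03 and R00 but not R30.
(c): fails — R04 and R04 but not R44.

(a)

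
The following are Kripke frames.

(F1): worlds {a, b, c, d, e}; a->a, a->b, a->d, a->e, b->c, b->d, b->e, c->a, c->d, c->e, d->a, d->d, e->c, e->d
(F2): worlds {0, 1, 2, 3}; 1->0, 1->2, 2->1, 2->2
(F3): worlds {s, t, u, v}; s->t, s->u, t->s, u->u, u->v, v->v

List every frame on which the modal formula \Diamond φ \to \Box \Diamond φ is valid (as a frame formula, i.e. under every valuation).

none

Frame correspondent (Sahlqvist): \forall x \forall y \forall z (Rxy \wedge Rxz \to Ryz) — i.e. the Euclidean property.
(F1): fails — Rab and Rab but not Rbb.
(F2): fails — R12 and R10 but not R20.
(F3): fails — Rsu and Rst but not Rut.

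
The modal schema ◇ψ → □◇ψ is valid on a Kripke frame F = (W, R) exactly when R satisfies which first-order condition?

This schema is the 5 axiom.
Its frame correspondent is the Euclidean property — ∀x ∀y ∀z (Rxy ∧ Rxz → Ryz).

the Euclidean property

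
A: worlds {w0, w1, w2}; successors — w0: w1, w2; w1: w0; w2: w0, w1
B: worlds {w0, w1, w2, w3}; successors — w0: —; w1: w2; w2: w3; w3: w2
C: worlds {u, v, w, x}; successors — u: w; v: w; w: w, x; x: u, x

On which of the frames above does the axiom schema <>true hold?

A, C

This is the axiom for seriality; its first-order frame correspondent is forall x exists y Rxy.
A: ✓.
B: fails — world w0 has no successor.
C: ✓.
Valid on: A, C.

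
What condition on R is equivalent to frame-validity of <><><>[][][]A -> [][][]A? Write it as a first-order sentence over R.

This is a Sahlqvist (Geach-type) schema ◇^3□^3A → □^3◇^0A.
Minimal-valuation argument: fix x; take any y with xR^3y and any z with xR^3z. Set V(A) to the set of worlds R-reachable from y in exactly 3 steps. Then □^3A holds at y, so the antecedent holds at x; validity forces ◇^0A at z, giving a w with zR^0w and yR^3w.
First-order correspondent: forall x forall y forall z ((x R^3 y & x R^3 z) -> exists w (y R^3 w & z = w)).

forall x forall y forall z ((x R^3 y & x R^3 z) -> exists w (y R^3 w & z = w))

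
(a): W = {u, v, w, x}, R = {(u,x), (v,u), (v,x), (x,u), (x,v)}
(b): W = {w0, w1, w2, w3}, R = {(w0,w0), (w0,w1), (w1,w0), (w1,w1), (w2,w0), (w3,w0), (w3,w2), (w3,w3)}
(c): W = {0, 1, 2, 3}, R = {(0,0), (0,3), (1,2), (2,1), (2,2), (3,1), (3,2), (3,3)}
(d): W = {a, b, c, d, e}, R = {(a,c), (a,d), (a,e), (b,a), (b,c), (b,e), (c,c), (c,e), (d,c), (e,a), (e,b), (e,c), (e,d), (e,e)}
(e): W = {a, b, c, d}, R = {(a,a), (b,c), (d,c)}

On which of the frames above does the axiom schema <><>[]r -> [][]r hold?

(e)

Frame correspondent (Sahlqvist): forall x forall y forall z ((x R^2 y & x R^2 z) -> exists w (yRw & z = w)) — i.e. a generalized confluence (Geach) condition.
(a): fails — uR²u, uR²u but no t with uRt and u=t.
(b): fails — w3R²w0, w3R²w2 but no w with w0Rw and w2=w.
(c): fails — 0R²0, 0R²1 but no w with 0Rw and 1=w.
(d): fails — aR²a, aR²a but no w with aRw and a=w.
(e): condition met.
Valid on: (e).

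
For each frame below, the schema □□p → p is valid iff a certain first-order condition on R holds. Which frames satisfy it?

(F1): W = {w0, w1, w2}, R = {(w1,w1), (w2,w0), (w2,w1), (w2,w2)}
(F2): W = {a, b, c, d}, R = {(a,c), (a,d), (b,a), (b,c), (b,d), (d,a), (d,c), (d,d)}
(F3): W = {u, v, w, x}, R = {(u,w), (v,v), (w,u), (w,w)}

The schema corresponds to a generalized confluence (Geach) condition: ∀x ∃w (xR²w ∧ x = w).
(F1): fails — at w0 but no w with w0R²w and w0=w.
(F2): fails — at b but no w with bR²w and b=w.
(F3): fails — at x but no t with xR²t and x=t.
Valid on no frame.

none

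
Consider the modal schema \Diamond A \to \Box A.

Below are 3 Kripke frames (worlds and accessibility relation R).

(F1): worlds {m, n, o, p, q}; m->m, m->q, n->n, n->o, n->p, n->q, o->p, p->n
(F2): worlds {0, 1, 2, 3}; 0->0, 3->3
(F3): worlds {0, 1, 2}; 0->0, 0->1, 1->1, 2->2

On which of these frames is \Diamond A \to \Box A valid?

(F2)

This is the axiom for partial functionality; its first-order frame correspondent is \forall x \forall y \forall z (Rxy \wedge Rxz \to y = z).
(F1): fails — m sees both m and q.
(F2): satisfies the condition.
(F3): fails — 0 sees both 0 and 1.
Valid on: (F2).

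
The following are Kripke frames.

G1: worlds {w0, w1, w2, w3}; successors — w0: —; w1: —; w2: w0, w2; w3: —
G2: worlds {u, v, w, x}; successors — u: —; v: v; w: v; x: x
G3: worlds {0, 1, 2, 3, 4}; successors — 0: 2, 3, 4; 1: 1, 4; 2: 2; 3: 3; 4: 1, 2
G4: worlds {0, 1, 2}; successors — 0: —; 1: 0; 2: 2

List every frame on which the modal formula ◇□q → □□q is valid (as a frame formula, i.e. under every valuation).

G2, G4

This is the axiom for a generalized confluence (Geach) condition; its first-order frame correspondent is ∀x ∀y ∀z ((xRy ∧ xR²z) → ∃w (yRw ∧ z = w)).
G1: fails — w2Rw0, w2R²w0 but no w with w0Rw and w0=w.
G2: satisfies the condition.
G3: fails — 0R2, 0R²1 but no w with 2Rw and 1=w.
G4: satisfies the condition.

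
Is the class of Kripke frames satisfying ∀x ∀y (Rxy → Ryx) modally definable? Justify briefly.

Yes — defined by r → □◇r

Yes: it is symmetry, defined by the B schema r → □◇r.
Suppose r→□◇r is valid. Take Rxy and set V(r)={x}. Then r at x, so □◇r at x, so ◇r at y, so some z with Ryz has r; z=x, i.e. Ryx.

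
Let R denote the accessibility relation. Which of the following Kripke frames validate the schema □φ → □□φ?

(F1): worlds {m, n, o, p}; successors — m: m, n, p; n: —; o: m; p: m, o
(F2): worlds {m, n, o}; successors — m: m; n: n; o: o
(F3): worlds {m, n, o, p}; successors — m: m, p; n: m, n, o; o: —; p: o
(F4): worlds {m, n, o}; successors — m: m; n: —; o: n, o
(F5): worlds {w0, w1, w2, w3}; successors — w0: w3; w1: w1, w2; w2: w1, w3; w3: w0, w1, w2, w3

This is the axiom for transitivity; its first-order frame correspondent is ∀x ∀y ∀z (Rxy ∧ Ryz → Rxz).
(F1): fails — Rom and Rmn but not Ron.
(F2): satisfies the condition.
(F3): fails — Rnm and Rmp but not Rnp.
(F4): satisfies the condition.
(F5): fails — Rw1w2 and Rw2w3 but not Rw1w3.
Valid on: (F2), (F4).

(F2), (F4)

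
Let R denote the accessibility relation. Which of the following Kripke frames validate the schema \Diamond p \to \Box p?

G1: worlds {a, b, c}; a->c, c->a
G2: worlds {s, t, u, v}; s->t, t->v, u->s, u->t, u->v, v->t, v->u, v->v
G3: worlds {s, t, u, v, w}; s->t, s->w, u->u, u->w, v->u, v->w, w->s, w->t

G1

This is the axiom for partial functionality; its first-order frame correspondent is \forall x \forall y \forall z (Rxy \wedge Rxz \to y = z).
G1: holds.
G2: fails — u sees both s and t.
G3: fails — s sees both t and w.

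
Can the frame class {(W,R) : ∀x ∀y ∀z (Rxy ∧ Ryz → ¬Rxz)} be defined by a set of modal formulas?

Any modally definable frame class is closed under surjective bounded morphisms.
The 7-cycle (worlds s,t,u,v,w,x,y with s→t→u→v→w→x→y→s) is intransitive. Mapping every world to a single reflexive point • is a surjective bounded morphism; the reflexive point is not intransitive (R••∧R•• but R••).
Hence intransitivity is not modally definable.

Not definable by any modal formula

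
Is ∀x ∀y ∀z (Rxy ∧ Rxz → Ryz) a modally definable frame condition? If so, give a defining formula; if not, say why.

The condition is the Euclidean property. A defining modal formula is ◇q → □◇q.
Suppose ◇q→□◇q is valid. Take Rxy, Rxz and set V(q)={y}. Then ◇q at x, so □◇q at x, so ◇q at z, so some w with Rzw has q; w=y, i.e. Rzy. By symmetry of the argument, Ryz.

Yes, by ◇q → □◇q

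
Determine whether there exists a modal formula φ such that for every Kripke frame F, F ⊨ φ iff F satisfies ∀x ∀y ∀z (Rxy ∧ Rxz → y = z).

Yes, by ◇p → □p

This is a Sahlqvist condition; the CD axiom ◇p → □p defines it.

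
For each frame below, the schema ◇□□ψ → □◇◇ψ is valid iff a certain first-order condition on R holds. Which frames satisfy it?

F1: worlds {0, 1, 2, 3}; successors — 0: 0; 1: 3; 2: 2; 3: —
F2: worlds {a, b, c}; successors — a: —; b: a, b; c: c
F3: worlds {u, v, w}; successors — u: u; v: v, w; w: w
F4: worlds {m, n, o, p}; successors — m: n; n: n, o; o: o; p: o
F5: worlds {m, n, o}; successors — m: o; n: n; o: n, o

Frame correspondent (Sahlqvist): ∀x ∀y ∀z ((xRy ∧ xRz) → ∃w (yR²w ∧ zR²w)) — i.e. a generalized confluence (Geach) condition.
F1: fails — 1R3, 1R3 but no w with 3R²w and 3R²w.
F2: fails — bRa, bRa but no w with aR²w and aR²w.
F3: ✓.
F4: ✓.
F5: ✓.

F3, F4, F5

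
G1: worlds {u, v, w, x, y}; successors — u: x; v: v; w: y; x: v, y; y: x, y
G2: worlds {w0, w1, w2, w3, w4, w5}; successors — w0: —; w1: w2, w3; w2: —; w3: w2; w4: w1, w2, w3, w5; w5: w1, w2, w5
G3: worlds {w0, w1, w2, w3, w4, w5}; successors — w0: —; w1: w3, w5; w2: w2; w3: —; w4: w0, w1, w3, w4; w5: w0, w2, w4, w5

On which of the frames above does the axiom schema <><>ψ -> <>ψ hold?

Frame correspondent (Sahlqvist): forall x forall y forall z (Rxy & Ryz -> Rxz) — i.e. transitivity.
G1: fails — Ryx and Rxv but not Ryv.
G2: fails — Rw5w1 and Rw1w3 but not Rw5w3.
G3: fails — Rw1w5 and Rw5w2 but not Rw1w2.

none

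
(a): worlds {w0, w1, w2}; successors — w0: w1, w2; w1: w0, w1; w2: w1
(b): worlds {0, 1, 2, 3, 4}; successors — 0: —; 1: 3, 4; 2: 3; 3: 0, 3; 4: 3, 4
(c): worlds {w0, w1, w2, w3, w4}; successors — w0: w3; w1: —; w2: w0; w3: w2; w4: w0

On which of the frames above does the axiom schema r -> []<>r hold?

Frame correspondent (Sahlqvist): forall x forall y (Rxy -> Ryx) — i.e. symmetry.
(a): fails — Rw0w2 but not Rw2w0.
(b): fails — R43 but not R34.
(c): fails — Rw4w0 but not Rw0w4.
Valid on no frame.

none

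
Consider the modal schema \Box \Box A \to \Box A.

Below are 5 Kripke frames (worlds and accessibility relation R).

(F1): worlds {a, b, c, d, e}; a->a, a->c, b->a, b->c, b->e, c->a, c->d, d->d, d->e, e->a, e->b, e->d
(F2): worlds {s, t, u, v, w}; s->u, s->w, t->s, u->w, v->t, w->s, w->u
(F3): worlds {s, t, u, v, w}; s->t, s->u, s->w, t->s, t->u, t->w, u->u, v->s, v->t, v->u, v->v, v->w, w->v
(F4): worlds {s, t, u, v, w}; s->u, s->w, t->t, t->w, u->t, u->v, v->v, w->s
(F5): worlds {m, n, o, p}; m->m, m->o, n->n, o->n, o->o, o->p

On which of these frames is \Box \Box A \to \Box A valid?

The schema corresponds to density: \forall x \forall y (Rxy \to \exists z (Rxz \wedge Rzy)).
(F1): fails — Reb but no z with Rez and Rzb.
(F2): fails — Ruw but no z with Ruz and Rzw.
(F3): fails — Rts but no z with Rtz and Rzs.
(F4): fails — Rsw but no z with Rsz and Rzw.
(F5): ✓.

(F5)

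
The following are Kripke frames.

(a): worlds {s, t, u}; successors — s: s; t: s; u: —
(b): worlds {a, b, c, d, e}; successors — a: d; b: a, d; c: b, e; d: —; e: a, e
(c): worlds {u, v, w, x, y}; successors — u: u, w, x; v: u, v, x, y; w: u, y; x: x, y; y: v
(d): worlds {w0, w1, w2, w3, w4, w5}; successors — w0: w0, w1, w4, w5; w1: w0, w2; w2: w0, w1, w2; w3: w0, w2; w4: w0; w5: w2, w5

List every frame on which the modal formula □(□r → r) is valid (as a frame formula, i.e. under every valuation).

This is the axiom for shift-reflexivity; its first-order frame correspondent is ∀x ∀y (Rxy → Ryy).
(a): satisfies the condition.
(b): fails — Rea but not Raa.
(c): fails — Ruw but not Rww.
(d): fails — Rw0w4 but not Rw4w4.

(a)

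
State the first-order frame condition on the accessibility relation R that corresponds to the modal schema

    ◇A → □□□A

∀x ∀y ∀z ((xRy ∧ xR³z) → ∃w (y = w ∧ z = w))

This is a Sahlqvist (Geach-type) schema ◇^1□^0A → □^3◇^0A.
First-order correspondent: ∀x ∀y ∀z ((xRy ∧ xR³z) → ∃w (y = w ∧ z = w)).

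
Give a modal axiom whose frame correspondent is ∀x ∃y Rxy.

A defining formula is □p → ◇p (the D axiom).
Suppose □p→◇p is valid. At any x set V(p)=W. Then □p at x, so ◇p at x, so x has a successor.

□p → ◇p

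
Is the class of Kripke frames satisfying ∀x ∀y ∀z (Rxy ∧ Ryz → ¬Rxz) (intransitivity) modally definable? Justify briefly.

No

Any modally definable frame class is closed under surjective bounded morphisms.
The 5-cycle (worlds 0,1,2,3,4 with 0→1→2→3→4→0) is intransitive. Mapping every world to a single reflexive point • is a surjective bounded morphism; the reflexive point is not intransitive (R••∧R•• but R••).
Hence intransitivity is not modally definable.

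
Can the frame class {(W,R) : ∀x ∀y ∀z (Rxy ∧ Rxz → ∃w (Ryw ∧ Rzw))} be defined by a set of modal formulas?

Definable; ◇□r → □◇r defines it

This is a Sahlqvist condition; the .2 axiom ◇□r → □◇r defines it.
Suppose ◇□r→□◇r is valid. Take Rxy, Rxz and set V(r)={w : Ryw}. Then □r at y so ◇□r at x, so □◇r at x, so ◇r at z, giving w with Rzw and Ryw.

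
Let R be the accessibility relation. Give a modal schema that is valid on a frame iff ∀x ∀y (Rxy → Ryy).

□(□s → s)

This is shift-reflexivity; the standard corresponding axiom is T□: □(□s → s).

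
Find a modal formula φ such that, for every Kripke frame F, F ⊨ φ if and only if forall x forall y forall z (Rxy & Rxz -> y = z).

◇p → □p

The condition is partial functionality. The CD schema ◇p → □p defines it.
Suppose ◇p→□p is valid. Take Rxy, Rxz and set V(p)={y}. Then ◇p at x, so □p at x, so p at z, i.e. z=y.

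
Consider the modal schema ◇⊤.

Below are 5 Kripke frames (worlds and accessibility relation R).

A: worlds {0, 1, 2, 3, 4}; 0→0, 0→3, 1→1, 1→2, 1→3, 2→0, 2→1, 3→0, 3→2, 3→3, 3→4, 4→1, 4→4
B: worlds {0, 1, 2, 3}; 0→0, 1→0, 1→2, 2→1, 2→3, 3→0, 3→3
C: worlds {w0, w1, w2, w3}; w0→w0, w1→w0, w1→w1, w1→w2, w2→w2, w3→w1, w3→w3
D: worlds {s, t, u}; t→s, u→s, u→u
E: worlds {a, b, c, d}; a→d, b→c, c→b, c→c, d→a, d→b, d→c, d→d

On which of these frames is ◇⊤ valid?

The schema corresponds to seriality: ∀x ∃y Rxy.
A: holds.
B: holds.
C: holds.
D: fails — world s has no successor.
E: holds.
Valid on: A, B, C, E.

A, B, C, E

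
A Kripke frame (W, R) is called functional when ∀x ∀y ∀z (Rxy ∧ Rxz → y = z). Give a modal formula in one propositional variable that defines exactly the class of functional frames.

◇s → □s

A defining formula is ◇s → □s (the CD axiom).
Suppose ◇s→□s is valid. Take Rxy, Rxz and set V(s)={y}. Then ◇s at x, so □s at x, so s at z, i.e. z=y.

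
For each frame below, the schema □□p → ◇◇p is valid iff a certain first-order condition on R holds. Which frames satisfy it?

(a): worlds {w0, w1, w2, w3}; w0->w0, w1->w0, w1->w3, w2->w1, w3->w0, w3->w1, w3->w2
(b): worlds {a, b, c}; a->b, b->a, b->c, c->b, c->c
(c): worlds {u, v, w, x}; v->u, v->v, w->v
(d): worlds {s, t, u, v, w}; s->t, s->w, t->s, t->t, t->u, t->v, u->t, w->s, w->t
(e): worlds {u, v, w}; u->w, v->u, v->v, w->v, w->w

This is the axiom for a generalized confluence (Geach) condition; its first-order frame correspondent is ∀x ∃w (xR²w ∧ xR²w).
(a): ✓.
(b): ✓.
(c): fails — at u but no t with uR²t and uR²t.
(d): fails — at v but no w* with vR²w* and vR²w*.
(e): ✓.

(a), (b), (e)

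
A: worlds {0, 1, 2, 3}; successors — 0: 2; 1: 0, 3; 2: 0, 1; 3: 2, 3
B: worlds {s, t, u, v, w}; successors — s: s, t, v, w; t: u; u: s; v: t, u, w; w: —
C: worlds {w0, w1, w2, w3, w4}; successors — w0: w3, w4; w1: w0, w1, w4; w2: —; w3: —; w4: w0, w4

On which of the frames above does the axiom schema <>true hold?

This is the axiom for seriality; its first-order frame correspondent is forall x exists y Rxy.
A: satisfies the condition.
B: fails — world w has no successor.
C: fails — world w2 has no successor.

A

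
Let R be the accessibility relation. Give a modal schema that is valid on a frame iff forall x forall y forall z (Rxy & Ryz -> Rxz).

□p → □□p

This is transitivity; the standard corresponding axiom is 4: □p → □□p.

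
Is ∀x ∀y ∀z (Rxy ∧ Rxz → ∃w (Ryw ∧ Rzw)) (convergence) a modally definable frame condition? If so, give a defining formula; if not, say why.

The condition is convergence. A defining modal formula is ◇□q → □◇q.
Suppose ◇□q→□◇q is valid. Take Rxy, Rxz and set V(q)={w : Ryw}. Then □q at y so ◇□q at x, so □◇q at x, so ◇q at z, giving w with Rzw and Ryw.

Definable; ◇□q → □◇q defines it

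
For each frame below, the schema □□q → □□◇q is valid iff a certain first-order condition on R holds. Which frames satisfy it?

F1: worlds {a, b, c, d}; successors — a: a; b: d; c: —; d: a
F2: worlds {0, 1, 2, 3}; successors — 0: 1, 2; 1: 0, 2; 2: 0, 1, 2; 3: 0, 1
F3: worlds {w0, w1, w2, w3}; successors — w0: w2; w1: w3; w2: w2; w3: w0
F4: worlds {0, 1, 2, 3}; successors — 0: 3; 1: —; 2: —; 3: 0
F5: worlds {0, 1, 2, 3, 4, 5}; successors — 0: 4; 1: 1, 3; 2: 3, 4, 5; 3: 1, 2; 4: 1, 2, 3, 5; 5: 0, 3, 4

The schema corresponds to a generalized confluence (Geach) condition: ∀x ∀z (xR²z → ∃w (xR²w ∧ zRw)).
F1: condition met.
F2: condition met.
F3: fails — w1R²w0 but no w with w1R²w and w0Rw.
F4: fails — 0R²0 but no w with 0R²w and 0Rw.
F5: condition met.

F1, F2, F5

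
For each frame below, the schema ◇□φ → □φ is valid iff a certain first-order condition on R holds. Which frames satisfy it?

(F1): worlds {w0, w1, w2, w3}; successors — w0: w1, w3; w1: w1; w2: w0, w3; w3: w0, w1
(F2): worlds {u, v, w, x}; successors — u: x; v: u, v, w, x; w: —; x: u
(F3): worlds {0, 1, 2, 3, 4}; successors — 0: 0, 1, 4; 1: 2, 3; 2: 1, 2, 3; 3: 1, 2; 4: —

Frame correspondent (Sahlqvist): ∀x ∀y ∀z ((xRy ∧ xRz) → ∃w (yRw ∧ z = w)) — i.e. a generalized confluence (Geach) condition.
(F1): fails — w0Rw1, w0Rw3 but no w with w1Rw and w3=w.
(F2): fails — uRx, uRx but no t with xRt and x=t.
(F3): fails — 0R1, 0R0 but no w with 1Rw and 0=w.

none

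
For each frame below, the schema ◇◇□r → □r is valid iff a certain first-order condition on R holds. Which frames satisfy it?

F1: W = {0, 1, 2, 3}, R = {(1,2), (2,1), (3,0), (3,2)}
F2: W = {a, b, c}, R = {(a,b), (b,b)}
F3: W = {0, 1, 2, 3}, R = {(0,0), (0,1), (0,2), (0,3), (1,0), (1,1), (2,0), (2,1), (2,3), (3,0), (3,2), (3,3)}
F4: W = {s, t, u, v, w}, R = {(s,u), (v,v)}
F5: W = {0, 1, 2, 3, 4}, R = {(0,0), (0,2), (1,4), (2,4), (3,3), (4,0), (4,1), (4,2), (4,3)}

Frame correspondent (Sahlqvist): ∀x ∀y ∀z ((xR²y ∧ xRz) → ∃w (yRw ∧ z = w)) — i.e. a generalized confluence (Geach) condition.
F1: fails — 3R²1, 3R0 but no w with 1Rw and 0=w.
F2: satisfies the condition.
F3: fails — 0R²1, 0R2 but no w with 1Rw and 2=w.
F4: satisfies the condition.
F5: fails — 0R²2, 0R0 but no w with 2Rw and 0=w.

F2, F4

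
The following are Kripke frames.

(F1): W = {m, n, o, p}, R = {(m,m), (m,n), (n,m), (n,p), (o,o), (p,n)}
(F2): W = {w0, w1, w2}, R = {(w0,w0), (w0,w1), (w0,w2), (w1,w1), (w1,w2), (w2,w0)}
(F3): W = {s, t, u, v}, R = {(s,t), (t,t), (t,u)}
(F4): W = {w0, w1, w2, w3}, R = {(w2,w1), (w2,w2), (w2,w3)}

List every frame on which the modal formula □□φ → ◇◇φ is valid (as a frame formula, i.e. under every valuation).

The schema corresponds to a generalized confluence (Geach) condition: ∀x ∃w (xR²w ∧ xR²w).
(F1): condition met.
(F2): condition met.
(F3): fails — at u but no w with uR²w and uR²w.
(F4): fails — at w0 but no w with w0R²w and w0R²w.
Valid on: (F1), (F2).

(F1), (F2)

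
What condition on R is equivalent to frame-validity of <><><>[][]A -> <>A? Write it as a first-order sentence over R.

forall x forall y (x R^3 y -> exists w (y R^2 w & xRw))

This is a Sahlqvist (Geach-type) schema ◇^3□^2A → □^0◇^1A.
Minimal-valuation argument: fix x; take any y with xR^3y and any z with xR^0z. Set V(A) to the set of worlds R-reachable from y in exactly 2 steps. Then □^2A holds at y, so the antecedent holds at x; validity forces ◇^1A at z, giving a w with zR^1w and yR^2w.
First-order correspondent: forall x forall y (x R^3 y -> exists w (y R^2 w & xRw)).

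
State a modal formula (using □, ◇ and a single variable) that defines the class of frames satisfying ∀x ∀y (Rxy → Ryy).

The condition is shift-reflexivity. The T□ schema □(□p → p) defines it.
Suppose □(□p→p) is valid. Take Rxy and set V(p)={w : Ryw}. Then at y, □p holds; since □(□p→p) at x, □p→p at y, so p at y, i.e. Ryy.

□(□p → p)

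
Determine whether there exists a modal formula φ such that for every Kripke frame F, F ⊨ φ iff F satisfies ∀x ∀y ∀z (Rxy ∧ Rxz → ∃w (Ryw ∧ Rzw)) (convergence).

Definable; ◇□q → □◇q defines it

Yes: it is convergence, defined by the .2 schema ◇□q → □◇q.
Suppose ◇□q→□◇q is valid. Take Rxy, Rxz and set V(q)={w : Ryw}. Then □q at y so ◇□q at x, so □◇q at x, so ◇q at z, giving w with Rzw and Ryw.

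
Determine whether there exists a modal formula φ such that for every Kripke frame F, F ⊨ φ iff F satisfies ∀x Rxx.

Yes: it is reflexivity, defined by the T schema □p → p.
Suppose □p→p is valid. At any x set V(p)={w : Rxw}. Then □p holds at x, so p holds at x, i.e. Rxx.

Definable; □p → p defines it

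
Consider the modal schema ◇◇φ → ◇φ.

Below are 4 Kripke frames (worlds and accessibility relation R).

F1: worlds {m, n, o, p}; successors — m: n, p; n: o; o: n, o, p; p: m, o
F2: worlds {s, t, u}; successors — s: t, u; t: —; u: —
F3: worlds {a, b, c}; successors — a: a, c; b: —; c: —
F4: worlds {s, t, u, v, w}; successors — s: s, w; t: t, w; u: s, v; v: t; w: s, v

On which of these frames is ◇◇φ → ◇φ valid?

F2, F3

This is the axiom for transitivity; its first-order frame correspondent is ∀x ∀y ∀z (Rxy ∧ Ryz → Rxz).
F1: fails — Rop and Rpm but not Rom.
F2: holds.
F3: holds.
F4: fails — Ruv and Rvt but not Rut.
Valid on: F2, F3.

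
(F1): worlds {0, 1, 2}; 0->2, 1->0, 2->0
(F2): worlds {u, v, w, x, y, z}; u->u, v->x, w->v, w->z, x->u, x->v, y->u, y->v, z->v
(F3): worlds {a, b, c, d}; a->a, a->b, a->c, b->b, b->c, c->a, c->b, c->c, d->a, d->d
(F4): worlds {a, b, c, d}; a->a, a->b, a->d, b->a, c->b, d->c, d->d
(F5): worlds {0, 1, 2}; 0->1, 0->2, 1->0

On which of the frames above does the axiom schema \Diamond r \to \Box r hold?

Frame correspondent (Sahlqvist): \forall x \forall y \forall z (Rxy \wedge Rxz \to y = z) — i.e. partial functionality.
(F1): holds.
(F2): fails — w sees both v and z.
(F3): fails — a sees both a and b.
(F4): fails — a sees both a and b.
(F5): fails — 0 sees both 1 and 2.
Valid on: (F1).

(F1)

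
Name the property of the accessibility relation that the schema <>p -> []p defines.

Partial functionality

Suppose ◇p→□p is valid. Take Rxy, Rxz and set V(p)={y}. Then ◇p at x, so □p at x, so p at z, i.e. z=y.
Conversely, any frame satisfying forall x forall y forall z (Rxy & Rxz -> y = z) validates the schema.
So the correspondent is partial functionality.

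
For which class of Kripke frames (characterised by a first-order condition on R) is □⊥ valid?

This schema is the Ver axiom.
It corresponds to emptiness of R: ∀x ∀y ¬Rxy.

Emptiness of R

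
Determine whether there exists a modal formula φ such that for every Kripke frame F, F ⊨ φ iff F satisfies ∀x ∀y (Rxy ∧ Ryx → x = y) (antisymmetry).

Not modally definable

Any modally definable frame class is closed under surjective bounded morphisms.
The 6-cycle (worlds s,t,u,v,w,x with s→t→u→v→w→x→s) is antisymmetric. Sending even-indexed worlds to • and odd-indexed worlds to ∘ is a surjective bounded morphism onto the two-world frame with •↔∘, which is not antisymmetric.
Hence antisymmetry is not modally definable.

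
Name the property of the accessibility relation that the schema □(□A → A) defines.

Shift-reflexivity

Suppose □(□A→A) is valid. Take Rxy and set V(A)={w : Ryw}. Then at y, □A holds; since □(□A→A) at x, □A→A at y, so A at y, i.e. Ryy.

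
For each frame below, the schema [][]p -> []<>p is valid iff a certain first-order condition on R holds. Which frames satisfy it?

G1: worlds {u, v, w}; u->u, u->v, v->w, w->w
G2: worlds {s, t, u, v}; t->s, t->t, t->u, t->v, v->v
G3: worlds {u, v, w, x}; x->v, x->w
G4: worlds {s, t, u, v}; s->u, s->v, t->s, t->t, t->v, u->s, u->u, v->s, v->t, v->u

G1, G4

This is the axiom for a generalized confluence (Geach) condition; its first-order frame correspondent is forall x forall z (xRz -> exists w (x R^2 w & zRw)).
G1: ✓.
G2: fails — tRs but no w with tR²w and sRw.
G3: fails — xRv but no t with xR²t and vRt.
G4: ✓.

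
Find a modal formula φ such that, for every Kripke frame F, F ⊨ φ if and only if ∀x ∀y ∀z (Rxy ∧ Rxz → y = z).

A defining formula is ◇s → □s (the CD axiom).
Suppose ◇s→□s is valid. Take Rxy, Rxz and set V(s)={y}. Then ◇s at x, so □s at x, so s at z, i.e. z=y.

◇s → □s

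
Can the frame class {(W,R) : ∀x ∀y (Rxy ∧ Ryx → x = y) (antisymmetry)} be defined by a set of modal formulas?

Not definable by any modal formula

Modal frame validity is preserved under surjective bounded morphisms.
The 6-cycle (worlds s,t,u,v,w,x with s→t→u→v→w→x→s) is antisymmetric. Sending even-indexed worlds to s and odd-indexed worlds to t is a surjective bounded morphism onto the two-world frame with s↔t, which is not antisymmetric.
So no modal formula (or set of formulas) defines exactly the antisymmetric frames.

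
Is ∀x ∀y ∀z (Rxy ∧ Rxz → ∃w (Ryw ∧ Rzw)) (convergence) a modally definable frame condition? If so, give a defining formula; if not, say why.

Yes — defined by ◇□q → □◇q

Yes: it is convergence, defined by the .2 schema ◇□q → □◇q.
Suppose ◇□q→□◇q is valid. Take Rxy, Rxz and set V(q)={w : Ryw}. Then □q at y so ◇□q at x, so □◇q at x, so ◇q at z, giving w with Rzw and Ryw.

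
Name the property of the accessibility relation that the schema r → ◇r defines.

Replacing r by ¬r and contraposing gives the equivalent schema □r → r.
Suppose □r→r is valid. At any x set V(r)={w : Rxw}. Then □r holds at x, so r holds at x, i.e. Rxx.
The converse is a direct semantic check.
So the correspondent is reflexivity.

reflexivity: ∀x Rxx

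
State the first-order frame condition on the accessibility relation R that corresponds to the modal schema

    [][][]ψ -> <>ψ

forall x exists w (x R^3 w & xRw)

This is a Sahlqvist (Geach-type) schema ◇^0□^3ψ → □^0◇^1ψ.
Minimal-valuation argument: fix x; take any y with xR^0y and any z with xR^0z. Set V(ψ) to the set of worlds R-reachable from y in exactly 3 steps. Then □^3ψ holds at y, so the antecedent holds at x; validity forces ◇^1ψ at z, giving a w with zR^1w and yR^3w.
First-order correspondent: forall x exists w (x R^3 w & xRw).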